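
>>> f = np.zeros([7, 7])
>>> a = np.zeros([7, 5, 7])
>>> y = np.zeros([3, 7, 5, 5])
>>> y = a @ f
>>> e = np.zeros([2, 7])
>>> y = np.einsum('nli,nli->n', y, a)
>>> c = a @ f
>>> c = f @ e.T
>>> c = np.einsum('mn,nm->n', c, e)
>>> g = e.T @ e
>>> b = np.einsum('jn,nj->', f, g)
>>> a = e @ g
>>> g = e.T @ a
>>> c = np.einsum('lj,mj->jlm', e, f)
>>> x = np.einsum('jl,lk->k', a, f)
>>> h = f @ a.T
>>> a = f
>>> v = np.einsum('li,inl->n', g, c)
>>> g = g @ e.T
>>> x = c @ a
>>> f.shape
(7, 7)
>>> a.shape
(7, 7)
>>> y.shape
(7,)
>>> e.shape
(2, 7)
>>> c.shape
(7, 2, 7)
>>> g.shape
(7, 2)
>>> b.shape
()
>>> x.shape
(7, 2, 7)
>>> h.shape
(7, 2)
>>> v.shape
(2,)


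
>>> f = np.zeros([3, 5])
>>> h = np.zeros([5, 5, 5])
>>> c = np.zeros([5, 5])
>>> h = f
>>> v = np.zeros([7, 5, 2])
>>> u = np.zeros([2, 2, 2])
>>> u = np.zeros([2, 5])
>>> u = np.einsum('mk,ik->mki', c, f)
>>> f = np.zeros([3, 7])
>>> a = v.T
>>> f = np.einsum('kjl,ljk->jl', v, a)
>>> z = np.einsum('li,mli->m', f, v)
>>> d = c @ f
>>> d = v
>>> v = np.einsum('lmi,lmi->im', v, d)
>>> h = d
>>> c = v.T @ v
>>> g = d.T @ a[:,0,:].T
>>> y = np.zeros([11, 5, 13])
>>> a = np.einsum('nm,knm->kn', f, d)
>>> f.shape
(5, 2)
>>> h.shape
(7, 5, 2)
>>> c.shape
(5, 5)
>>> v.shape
(2, 5)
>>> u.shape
(5, 5, 3)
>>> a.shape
(7, 5)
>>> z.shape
(7,)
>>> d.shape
(7, 5, 2)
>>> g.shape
(2, 5, 2)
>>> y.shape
(11, 5, 13)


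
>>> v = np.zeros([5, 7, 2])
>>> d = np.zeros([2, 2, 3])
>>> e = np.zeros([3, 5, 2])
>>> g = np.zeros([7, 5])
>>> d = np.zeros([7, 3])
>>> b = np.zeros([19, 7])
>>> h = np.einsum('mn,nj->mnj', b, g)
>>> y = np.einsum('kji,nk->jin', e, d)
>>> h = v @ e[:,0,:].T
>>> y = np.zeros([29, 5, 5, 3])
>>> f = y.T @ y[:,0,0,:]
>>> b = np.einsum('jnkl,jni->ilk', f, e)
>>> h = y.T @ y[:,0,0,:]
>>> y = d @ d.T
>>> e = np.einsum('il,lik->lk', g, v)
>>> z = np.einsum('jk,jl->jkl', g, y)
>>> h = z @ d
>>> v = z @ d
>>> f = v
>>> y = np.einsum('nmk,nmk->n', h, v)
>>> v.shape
(7, 5, 3)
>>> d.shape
(7, 3)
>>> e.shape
(5, 2)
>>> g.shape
(7, 5)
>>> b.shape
(2, 3, 5)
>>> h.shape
(7, 5, 3)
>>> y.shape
(7,)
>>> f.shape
(7, 5, 3)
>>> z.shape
(7, 5, 7)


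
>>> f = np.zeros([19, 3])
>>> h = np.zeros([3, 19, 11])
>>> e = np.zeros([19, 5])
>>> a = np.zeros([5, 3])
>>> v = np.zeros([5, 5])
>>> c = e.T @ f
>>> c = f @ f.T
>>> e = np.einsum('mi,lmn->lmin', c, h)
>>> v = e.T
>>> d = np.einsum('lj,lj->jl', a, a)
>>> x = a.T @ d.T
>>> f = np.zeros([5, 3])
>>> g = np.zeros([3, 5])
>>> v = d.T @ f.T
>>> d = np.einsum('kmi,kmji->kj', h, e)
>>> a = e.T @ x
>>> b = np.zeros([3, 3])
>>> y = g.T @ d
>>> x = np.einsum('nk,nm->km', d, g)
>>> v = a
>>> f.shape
(5, 3)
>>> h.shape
(3, 19, 11)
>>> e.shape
(3, 19, 19, 11)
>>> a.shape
(11, 19, 19, 3)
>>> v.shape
(11, 19, 19, 3)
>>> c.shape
(19, 19)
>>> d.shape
(3, 19)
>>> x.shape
(19, 5)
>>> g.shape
(3, 5)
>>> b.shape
(3, 3)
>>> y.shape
(5, 19)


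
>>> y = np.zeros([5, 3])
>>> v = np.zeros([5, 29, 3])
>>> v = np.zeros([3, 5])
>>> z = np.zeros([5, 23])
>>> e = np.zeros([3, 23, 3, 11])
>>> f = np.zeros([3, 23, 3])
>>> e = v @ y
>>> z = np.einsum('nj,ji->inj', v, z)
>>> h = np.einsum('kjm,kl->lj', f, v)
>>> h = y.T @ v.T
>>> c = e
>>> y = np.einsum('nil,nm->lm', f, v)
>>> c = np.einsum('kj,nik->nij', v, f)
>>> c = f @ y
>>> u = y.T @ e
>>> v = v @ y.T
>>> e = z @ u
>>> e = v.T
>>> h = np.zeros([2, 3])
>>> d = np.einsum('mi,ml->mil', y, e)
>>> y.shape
(3, 5)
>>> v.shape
(3, 3)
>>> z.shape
(23, 3, 5)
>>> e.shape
(3, 3)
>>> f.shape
(3, 23, 3)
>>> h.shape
(2, 3)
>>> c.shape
(3, 23, 5)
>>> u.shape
(5, 3)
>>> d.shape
(3, 5, 3)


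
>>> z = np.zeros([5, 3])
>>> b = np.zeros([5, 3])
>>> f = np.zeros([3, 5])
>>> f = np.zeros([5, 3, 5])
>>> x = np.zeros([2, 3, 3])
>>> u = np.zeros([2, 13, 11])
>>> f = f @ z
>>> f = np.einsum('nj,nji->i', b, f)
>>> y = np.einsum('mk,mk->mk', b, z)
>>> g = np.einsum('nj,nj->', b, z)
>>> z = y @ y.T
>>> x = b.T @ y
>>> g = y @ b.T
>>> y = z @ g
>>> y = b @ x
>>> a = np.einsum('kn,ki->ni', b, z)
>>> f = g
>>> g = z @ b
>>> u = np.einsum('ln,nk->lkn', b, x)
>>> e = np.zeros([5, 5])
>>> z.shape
(5, 5)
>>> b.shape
(5, 3)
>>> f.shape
(5, 5)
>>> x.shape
(3, 3)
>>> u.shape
(5, 3, 3)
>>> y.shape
(5, 3)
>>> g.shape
(5, 3)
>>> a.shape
(3, 5)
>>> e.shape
(5, 5)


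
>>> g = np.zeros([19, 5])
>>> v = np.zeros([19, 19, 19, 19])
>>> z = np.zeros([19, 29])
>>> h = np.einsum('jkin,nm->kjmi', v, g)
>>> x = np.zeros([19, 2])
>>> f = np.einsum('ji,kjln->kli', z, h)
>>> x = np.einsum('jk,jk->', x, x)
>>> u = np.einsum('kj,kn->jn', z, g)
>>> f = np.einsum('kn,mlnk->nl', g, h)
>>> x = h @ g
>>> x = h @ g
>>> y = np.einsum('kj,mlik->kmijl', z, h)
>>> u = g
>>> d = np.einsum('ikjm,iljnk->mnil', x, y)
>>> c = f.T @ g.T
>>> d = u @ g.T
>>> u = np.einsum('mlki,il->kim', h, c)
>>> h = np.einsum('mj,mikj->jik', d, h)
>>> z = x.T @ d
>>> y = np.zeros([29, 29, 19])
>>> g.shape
(19, 5)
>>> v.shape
(19, 19, 19, 19)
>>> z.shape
(5, 5, 19, 19)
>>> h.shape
(19, 19, 5)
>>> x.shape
(19, 19, 5, 5)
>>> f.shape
(5, 19)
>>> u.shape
(5, 19, 19)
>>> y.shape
(29, 29, 19)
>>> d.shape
(19, 19)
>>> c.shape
(19, 19)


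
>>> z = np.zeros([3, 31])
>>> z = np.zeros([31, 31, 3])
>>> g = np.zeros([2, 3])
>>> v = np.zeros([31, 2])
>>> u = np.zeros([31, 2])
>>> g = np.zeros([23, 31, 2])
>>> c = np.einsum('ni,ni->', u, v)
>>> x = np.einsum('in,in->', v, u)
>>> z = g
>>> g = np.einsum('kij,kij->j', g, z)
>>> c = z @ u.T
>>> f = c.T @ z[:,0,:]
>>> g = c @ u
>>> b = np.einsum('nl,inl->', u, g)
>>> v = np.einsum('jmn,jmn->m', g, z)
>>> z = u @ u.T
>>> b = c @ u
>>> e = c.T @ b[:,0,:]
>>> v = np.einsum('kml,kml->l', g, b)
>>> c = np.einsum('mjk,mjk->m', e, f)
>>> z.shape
(31, 31)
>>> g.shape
(23, 31, 2)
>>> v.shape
(2,)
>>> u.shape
(31, 2)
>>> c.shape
(31,)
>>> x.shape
()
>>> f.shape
(31, 31, 2)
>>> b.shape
(23, 31, 2)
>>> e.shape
(31, 31, 2)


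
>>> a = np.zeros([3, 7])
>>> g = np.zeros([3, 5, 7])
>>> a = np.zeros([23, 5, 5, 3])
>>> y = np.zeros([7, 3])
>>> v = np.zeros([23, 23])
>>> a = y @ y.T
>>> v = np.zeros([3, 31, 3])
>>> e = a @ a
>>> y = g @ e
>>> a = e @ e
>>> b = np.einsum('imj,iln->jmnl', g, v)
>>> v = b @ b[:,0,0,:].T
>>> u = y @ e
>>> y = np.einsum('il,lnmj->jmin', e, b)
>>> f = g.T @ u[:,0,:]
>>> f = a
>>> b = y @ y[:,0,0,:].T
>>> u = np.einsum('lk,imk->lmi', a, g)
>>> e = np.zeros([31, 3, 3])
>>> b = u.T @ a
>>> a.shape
(7, 7)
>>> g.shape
(3, 5, 7)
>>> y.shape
(31, 3, 7, 5)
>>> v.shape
(7, 5, 3, 7)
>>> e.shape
(31, 3, 3)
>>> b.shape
(3, 5, 7)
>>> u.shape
(7, 5, 3)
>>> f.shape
(7, 7)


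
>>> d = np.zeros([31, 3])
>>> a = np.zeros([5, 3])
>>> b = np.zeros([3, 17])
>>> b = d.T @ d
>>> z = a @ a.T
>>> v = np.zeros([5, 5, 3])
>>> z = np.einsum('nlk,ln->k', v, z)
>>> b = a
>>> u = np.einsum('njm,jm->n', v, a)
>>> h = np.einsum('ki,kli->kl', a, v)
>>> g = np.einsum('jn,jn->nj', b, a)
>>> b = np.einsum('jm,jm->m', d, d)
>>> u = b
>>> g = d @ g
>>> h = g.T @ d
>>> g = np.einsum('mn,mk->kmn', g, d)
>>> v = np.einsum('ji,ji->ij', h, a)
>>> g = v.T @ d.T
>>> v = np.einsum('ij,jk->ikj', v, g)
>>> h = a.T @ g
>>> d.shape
(31, 3)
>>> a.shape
(5, 3)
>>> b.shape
(3,)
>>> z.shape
(3,)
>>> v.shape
(3, 31, 5)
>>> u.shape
(3,)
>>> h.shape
(3, 31)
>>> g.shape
(5, 31)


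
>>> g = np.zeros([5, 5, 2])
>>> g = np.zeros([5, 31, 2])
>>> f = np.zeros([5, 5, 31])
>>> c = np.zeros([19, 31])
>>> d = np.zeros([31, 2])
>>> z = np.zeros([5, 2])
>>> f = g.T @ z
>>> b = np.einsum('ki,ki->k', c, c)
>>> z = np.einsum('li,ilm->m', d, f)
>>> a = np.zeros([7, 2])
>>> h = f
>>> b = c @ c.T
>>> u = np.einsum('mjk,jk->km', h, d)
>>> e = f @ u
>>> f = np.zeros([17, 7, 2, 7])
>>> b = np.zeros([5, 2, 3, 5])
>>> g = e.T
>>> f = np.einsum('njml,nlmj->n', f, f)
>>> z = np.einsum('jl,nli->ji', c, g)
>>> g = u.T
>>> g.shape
(2, 2)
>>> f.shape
(17,)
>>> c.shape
(19, 31)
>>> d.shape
(31, 2)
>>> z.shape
(19, 2)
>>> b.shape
(5, 2, 3, 5)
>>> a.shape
(7, 2)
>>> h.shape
(2, 31, 2)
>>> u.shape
(2, 2)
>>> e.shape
(2, 31, 2)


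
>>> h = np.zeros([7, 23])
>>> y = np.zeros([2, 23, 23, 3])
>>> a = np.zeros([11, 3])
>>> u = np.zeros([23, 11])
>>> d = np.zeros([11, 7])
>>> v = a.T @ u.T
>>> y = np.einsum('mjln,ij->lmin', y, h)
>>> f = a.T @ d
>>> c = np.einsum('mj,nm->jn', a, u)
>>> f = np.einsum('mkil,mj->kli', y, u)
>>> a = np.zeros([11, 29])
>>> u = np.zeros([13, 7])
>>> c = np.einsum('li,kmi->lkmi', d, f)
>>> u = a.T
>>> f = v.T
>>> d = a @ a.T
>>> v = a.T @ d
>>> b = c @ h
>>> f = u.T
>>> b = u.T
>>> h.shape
(7, 23)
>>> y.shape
(23, 2, 7, 3)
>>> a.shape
(11, 29)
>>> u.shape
(29, 11)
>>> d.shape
(11, 11)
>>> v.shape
(29, 11)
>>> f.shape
(11, 29)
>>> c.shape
(11, 2, 3, 7)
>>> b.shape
(11, 29)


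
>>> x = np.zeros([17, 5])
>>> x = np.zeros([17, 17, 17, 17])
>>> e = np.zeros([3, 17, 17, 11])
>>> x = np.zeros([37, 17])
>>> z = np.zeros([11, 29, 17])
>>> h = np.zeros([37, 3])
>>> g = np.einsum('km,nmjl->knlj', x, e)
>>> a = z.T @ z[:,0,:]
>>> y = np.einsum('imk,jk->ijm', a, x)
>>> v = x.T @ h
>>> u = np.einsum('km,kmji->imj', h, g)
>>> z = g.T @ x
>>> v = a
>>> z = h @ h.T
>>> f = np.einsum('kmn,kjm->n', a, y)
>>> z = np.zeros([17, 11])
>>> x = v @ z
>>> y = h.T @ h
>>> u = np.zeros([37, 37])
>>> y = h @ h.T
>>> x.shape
(17, 29, 11)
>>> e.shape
(3, 17, 17, 11)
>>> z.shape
(17, 11)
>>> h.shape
(37, 3)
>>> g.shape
(37, 3, 11, 17)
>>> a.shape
(17, 29, 17)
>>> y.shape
(37, 37)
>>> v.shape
(17, 29, 17)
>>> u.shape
(37, 37)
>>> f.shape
(17,)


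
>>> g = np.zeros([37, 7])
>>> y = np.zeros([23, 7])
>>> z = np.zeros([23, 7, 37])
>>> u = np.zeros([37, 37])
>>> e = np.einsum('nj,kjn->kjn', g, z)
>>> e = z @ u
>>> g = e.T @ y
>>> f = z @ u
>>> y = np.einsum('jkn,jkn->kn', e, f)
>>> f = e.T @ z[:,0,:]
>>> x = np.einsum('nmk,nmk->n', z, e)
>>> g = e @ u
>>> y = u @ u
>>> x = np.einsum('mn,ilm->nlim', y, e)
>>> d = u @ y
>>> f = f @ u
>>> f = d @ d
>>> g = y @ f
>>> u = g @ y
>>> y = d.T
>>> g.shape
(37, 37)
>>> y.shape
(37, 37)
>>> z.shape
(23, 7, 37)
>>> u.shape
(37, 37)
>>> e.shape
(23, 7, 37)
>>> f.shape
(37, 37)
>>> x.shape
(37, 7, 23, 37)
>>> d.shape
(37, 37)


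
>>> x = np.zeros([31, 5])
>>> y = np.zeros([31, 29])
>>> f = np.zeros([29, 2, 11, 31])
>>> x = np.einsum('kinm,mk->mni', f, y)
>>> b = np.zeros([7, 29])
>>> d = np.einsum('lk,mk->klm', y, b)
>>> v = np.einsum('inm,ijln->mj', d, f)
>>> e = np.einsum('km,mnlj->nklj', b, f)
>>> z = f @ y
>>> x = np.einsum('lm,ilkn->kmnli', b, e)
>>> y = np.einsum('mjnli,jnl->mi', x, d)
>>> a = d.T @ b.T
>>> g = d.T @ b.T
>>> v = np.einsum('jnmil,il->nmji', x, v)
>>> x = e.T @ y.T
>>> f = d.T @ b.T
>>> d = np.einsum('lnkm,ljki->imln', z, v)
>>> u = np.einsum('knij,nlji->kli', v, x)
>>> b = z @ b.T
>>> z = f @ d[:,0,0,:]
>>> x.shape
(31, 11, 7, 11)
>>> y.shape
(11, 2)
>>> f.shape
(7, 31, 7)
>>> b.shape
(29, 2, 11, 7)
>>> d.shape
(7, 29, 29, 2)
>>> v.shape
(29, 31, 11, 7)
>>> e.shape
(2, 7, 11, 31)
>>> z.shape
(7, 31, 2)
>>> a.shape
(7, 31, 7)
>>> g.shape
(7, 31, 7)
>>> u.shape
(29, 11, 11)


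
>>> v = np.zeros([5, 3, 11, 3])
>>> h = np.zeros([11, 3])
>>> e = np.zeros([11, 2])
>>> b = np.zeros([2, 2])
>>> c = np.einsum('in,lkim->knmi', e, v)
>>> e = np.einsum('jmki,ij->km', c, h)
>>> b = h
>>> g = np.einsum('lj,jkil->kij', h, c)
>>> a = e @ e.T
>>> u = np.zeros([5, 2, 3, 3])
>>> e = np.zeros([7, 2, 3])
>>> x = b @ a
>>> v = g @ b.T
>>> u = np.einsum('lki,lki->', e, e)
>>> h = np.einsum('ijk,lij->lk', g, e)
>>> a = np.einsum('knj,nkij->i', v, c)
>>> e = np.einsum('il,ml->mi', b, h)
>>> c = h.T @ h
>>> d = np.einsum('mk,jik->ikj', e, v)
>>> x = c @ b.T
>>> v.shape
(2, 3, 11)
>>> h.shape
(7, 3)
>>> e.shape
(7, 11)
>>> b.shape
(11, 3)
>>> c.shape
(3, 3)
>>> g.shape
(2, 3, 3)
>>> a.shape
(3,)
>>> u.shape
()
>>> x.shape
(3, 11)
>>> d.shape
(3, 11, 2)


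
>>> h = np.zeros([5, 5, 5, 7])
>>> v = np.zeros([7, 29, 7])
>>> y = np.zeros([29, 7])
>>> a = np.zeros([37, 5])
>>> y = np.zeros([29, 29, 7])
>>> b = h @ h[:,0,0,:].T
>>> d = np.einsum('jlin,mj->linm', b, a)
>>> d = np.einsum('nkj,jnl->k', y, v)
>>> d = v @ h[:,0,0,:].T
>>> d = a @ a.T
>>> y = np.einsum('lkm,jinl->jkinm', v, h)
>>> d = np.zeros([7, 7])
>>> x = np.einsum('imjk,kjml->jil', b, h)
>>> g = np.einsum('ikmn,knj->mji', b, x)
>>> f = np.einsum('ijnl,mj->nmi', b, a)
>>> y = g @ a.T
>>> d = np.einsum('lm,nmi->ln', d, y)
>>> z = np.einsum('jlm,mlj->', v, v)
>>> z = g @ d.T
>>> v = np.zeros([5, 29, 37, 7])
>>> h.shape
(5, 5, 5, 7)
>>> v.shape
(5, 29, 37, 7)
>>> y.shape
(5, 7, 37)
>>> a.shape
(37, 5)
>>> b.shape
(5, 5, 5, 5)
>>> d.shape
(7, 5)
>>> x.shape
(5, 5, 7)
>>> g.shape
(5, 7, 5)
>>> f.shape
(5, 37, 5)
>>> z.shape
(5, 7, 7)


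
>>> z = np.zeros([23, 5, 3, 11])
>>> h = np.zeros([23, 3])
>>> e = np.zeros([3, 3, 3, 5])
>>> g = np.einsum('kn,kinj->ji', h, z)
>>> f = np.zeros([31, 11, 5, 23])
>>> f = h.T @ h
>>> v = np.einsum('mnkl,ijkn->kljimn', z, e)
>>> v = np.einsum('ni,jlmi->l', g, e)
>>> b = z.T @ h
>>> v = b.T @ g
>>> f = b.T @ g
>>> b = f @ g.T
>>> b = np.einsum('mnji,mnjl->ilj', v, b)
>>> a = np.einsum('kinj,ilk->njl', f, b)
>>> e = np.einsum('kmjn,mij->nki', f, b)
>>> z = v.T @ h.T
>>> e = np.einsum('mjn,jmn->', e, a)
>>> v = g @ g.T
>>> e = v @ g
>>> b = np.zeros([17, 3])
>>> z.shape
(5, 3, 5, 23)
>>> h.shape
(23, 3)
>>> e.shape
(11, 5)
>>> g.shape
(11, 5)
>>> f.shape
(3, 5, 3, 5)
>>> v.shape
(11, 11)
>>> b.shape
(17, 3)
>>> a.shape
(3, 5, 11)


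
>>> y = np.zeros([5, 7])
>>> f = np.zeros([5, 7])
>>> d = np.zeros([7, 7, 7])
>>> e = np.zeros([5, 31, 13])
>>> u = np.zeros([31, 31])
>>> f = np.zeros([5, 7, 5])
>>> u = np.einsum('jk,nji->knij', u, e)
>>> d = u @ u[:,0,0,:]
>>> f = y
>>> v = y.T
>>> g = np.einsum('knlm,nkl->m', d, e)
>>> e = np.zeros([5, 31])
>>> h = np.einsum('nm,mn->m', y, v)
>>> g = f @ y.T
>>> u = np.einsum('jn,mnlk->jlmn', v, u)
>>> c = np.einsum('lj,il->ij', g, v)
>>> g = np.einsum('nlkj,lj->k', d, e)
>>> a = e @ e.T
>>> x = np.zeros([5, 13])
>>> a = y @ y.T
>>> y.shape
(5, 7)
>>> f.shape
(5, 7)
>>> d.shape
(31, 5, 13, 31)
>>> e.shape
(5, 31)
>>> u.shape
(7, 13, 31, 5)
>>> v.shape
(7, 5)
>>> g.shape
(13,)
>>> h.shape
(7,)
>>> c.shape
(7, 5)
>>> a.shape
(5, 5)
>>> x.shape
(5, 13)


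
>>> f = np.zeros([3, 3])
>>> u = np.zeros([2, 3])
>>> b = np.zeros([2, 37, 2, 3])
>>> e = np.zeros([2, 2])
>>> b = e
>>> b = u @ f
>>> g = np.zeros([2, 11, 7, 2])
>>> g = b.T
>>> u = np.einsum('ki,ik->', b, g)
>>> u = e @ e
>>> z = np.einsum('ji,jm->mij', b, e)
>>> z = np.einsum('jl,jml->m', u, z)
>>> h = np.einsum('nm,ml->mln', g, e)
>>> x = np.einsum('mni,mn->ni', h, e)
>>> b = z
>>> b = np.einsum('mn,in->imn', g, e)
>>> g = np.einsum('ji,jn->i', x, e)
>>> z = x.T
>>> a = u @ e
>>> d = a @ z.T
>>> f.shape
(3, 3)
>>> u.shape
(2, 2)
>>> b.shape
(2, 3, 2)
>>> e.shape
(2, 2)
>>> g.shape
(3,)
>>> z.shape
(3, 2)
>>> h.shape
(2, 2, 3)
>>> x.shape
(2, 3)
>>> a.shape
(2, 2)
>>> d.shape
(2, 3)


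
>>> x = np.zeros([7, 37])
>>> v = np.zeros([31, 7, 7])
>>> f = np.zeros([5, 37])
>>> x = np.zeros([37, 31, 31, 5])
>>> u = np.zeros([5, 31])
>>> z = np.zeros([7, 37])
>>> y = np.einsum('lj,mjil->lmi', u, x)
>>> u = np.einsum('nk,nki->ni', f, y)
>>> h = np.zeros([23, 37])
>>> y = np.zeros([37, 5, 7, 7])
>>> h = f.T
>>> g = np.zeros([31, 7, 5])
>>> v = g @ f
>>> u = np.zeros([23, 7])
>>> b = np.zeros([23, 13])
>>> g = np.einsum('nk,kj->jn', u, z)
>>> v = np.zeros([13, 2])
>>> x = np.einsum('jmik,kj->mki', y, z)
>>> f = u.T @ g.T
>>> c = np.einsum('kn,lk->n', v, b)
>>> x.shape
(5, 7, 7)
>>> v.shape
(13, 2)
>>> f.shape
(7, 37)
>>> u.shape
(23, 7)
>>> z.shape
(7, 37)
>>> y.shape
(37, 5, 7, 7)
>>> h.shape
(37, 5)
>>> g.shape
(37, 23)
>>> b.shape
(23, 13)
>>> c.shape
(2,)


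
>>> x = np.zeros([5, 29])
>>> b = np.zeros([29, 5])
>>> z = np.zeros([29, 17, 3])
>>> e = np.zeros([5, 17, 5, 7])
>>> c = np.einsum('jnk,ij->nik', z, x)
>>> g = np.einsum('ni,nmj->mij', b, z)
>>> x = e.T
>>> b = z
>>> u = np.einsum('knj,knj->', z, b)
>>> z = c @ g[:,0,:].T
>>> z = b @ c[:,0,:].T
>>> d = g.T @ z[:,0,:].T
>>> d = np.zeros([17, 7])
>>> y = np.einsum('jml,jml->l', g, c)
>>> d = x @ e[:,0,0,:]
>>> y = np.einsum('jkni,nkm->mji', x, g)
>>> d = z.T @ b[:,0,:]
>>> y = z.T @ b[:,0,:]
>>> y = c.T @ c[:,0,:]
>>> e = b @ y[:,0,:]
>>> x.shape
(7, 5, 17, 5)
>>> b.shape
(29, 17, 3)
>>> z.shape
(29, 17, 17)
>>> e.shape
(29, 17, 3)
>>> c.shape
(17, 5, 3)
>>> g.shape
(17, 5, 3)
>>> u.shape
()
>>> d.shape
(17, 17, 3)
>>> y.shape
(3, 5, 3)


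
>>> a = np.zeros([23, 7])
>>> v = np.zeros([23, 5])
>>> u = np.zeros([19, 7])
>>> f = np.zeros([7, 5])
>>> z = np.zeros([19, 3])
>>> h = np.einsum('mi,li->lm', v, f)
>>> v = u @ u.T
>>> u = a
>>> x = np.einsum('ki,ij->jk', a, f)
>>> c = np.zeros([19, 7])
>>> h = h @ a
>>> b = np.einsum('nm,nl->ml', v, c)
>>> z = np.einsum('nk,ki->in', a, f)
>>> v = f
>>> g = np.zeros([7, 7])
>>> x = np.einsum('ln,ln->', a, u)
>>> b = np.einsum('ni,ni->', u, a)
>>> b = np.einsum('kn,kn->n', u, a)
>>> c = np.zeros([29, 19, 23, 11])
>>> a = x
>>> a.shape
()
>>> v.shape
(7, 5)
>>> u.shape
(23, 7)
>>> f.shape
(7, 5)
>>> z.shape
(5, 23)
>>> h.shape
(7, 7)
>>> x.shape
()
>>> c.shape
(29, 19, 23, 11)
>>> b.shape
(7,)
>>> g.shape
(7, 7)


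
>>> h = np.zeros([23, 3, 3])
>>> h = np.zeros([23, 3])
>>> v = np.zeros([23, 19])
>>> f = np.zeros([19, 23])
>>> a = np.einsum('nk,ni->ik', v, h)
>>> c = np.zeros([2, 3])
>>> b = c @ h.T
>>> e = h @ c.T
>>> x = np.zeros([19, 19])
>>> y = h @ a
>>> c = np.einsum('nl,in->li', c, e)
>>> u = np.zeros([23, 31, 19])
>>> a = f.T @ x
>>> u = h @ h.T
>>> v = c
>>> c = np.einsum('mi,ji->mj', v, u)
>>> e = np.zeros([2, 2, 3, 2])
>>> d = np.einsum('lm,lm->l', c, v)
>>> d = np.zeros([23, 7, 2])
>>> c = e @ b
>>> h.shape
(23, 3)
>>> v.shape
(3, 23)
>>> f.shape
(19, 23)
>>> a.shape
(23, 19)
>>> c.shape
(2, 2, 3, 23)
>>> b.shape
(2, 23)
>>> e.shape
(2, 2, 3, 2)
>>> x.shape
(19, 19)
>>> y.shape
(23, 19)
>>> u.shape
(23, 23)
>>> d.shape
(23, 7, 2)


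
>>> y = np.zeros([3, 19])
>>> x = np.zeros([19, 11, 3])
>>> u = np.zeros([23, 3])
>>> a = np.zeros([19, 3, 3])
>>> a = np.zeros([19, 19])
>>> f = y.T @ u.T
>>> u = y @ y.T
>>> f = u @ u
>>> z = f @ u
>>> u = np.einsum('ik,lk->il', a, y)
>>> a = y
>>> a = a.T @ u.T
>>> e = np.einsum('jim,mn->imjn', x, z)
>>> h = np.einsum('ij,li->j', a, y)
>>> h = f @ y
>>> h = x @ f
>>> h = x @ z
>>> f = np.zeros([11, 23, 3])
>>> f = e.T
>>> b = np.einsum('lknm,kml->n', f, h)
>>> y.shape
(3, 19)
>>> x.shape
(19, 11, 3)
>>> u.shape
(19, 3)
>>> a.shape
(19, 19)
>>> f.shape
(3, 19, 3, 11)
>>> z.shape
(3, 3)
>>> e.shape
(11, 3, 19, 3)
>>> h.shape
(19, 11, 3)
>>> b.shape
(3,)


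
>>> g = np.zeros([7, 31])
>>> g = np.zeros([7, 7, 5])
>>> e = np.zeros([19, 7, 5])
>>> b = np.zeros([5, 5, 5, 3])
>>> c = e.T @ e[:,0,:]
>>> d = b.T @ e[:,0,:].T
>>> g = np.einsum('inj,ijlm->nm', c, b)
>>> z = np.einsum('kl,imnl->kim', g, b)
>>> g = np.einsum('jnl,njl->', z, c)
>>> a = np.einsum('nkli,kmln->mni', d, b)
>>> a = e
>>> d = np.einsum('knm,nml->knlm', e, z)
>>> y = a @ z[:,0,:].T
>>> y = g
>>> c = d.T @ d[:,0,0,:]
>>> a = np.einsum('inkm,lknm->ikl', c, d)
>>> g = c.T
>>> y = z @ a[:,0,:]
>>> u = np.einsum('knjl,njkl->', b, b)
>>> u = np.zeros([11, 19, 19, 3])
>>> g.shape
(5, 7, 5, 5)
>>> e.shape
(19, 7, 5)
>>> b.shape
(5, 5, 5, 3)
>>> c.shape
(5, 5, 7, 5)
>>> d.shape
(19, 7, 5, 5)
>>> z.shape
(7, 5, 5)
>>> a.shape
(5, 7, 19)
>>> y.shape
(7, 5, 19)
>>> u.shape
(11, 19, 19, 3)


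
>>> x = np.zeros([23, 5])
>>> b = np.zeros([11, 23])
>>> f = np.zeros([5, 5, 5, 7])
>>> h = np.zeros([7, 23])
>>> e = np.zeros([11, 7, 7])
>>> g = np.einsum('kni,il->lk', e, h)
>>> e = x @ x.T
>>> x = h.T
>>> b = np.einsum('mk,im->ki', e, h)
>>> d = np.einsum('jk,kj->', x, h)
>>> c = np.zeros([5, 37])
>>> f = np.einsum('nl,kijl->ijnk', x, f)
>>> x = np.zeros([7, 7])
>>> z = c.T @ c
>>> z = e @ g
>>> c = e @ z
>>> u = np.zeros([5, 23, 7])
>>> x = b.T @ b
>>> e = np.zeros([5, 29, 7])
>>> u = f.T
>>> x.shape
(7, 7)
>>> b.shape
(23, 7)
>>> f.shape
(5, 5, 23, 5)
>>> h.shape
(7, 23)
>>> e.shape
(5, 29, 7)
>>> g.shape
(23, 11)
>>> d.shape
()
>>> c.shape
(23, 11)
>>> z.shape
(23, 11)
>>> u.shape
(5, 23, 5, 5)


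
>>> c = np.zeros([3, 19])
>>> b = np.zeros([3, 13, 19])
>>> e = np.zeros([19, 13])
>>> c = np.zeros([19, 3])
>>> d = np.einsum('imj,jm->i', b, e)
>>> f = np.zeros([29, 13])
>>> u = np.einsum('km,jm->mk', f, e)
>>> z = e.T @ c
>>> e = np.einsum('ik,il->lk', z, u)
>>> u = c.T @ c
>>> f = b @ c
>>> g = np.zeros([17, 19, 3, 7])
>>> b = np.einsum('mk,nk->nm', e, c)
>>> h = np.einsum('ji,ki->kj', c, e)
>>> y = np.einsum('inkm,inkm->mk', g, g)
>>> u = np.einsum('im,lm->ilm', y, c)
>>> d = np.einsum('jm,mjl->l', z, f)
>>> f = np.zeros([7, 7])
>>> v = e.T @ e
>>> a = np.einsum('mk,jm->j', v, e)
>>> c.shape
(19, 3)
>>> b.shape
(19, 29)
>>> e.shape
(29, 3)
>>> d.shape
(3,)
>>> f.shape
(7, 7)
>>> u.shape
(7, 19, 3)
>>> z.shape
(13, 3)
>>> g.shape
(17, 19, 3, 7)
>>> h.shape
(29, 19)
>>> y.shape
(7, 3)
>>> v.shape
(3, 3)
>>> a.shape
(29,)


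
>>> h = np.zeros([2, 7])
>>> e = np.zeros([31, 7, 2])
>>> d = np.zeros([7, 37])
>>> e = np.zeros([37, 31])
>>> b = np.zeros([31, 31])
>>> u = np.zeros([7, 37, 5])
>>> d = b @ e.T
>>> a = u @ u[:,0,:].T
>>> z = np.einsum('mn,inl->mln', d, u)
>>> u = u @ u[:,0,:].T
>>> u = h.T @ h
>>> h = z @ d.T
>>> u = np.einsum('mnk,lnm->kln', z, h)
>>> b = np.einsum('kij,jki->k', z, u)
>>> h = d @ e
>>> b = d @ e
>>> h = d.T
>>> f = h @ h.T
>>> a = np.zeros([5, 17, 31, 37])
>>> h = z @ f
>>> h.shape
(31, 5, 37)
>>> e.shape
(37, 31)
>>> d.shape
(31, 37)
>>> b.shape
(31, 31)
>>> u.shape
(37, 31, 5)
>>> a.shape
(5, 17, 31, 37)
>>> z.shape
(31, 5, 37)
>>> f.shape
(37, 37)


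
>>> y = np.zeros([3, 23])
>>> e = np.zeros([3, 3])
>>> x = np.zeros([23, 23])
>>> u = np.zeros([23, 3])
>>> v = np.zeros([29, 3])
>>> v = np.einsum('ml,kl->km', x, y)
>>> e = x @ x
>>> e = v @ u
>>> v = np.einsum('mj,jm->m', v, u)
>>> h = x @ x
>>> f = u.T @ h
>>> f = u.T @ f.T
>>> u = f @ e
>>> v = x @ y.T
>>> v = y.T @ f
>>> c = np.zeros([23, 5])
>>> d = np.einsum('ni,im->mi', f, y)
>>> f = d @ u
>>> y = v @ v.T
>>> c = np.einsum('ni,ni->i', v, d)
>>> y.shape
(23, 23)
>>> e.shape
(3, 3)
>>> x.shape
(23, 23)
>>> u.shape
(3, 3)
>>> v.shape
(23, 3)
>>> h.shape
(23, 23)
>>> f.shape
(23, 3)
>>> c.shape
(3,)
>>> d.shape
(23, 3)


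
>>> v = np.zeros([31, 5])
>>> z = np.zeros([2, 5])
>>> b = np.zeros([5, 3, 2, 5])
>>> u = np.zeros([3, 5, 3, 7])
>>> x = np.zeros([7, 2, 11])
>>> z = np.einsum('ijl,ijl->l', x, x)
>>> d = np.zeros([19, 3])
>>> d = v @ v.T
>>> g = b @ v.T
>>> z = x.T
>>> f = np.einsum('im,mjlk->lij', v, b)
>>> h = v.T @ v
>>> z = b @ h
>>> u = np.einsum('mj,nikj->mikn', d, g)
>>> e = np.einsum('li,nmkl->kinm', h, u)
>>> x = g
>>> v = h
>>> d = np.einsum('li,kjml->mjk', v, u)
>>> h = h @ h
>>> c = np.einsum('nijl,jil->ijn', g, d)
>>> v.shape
(5, 5)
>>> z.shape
(5, 3, 2, 5)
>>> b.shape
(5, 3, 2, 5)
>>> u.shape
(31, 3, 2, 5)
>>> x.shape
(5, 3, 2, 31)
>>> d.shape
(2, 3, 31)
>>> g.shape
(5, 3, 2, 31)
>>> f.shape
(2, 31, 3)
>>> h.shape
(5, 5)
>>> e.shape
(2, 5, 31, 3)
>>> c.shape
(3, 2, 5)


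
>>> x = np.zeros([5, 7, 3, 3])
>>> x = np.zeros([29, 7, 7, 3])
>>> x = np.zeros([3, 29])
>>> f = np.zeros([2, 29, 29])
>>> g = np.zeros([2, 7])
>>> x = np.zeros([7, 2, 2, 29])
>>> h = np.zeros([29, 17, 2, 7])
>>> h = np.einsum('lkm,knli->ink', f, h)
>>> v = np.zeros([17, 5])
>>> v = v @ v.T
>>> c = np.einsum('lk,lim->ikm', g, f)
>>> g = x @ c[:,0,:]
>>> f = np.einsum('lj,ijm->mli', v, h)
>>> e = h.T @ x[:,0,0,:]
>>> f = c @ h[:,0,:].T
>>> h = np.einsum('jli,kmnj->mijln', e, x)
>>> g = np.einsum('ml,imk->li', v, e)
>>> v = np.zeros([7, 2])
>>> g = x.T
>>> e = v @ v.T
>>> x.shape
(7, 2, 2, 29)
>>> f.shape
(29, 7, 7)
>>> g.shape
(29, 2, 2, 7)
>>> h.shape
(2, 29, 29, 17, 2)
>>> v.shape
(7, 2)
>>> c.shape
(29, 7, 29)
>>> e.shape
(7, 7)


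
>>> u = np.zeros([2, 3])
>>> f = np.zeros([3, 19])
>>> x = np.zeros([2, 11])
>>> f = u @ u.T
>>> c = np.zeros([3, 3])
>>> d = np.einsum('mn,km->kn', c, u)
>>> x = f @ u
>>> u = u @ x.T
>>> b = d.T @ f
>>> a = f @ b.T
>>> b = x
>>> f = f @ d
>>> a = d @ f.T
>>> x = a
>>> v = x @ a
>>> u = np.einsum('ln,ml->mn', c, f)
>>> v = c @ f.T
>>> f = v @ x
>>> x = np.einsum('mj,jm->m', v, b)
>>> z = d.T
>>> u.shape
(2, 3)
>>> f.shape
(3, 2)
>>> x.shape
(3,)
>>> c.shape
(3, 3)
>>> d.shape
(2, 3)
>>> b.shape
(2, 3)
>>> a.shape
(2, 2)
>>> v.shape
(3, 2)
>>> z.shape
(3, 2)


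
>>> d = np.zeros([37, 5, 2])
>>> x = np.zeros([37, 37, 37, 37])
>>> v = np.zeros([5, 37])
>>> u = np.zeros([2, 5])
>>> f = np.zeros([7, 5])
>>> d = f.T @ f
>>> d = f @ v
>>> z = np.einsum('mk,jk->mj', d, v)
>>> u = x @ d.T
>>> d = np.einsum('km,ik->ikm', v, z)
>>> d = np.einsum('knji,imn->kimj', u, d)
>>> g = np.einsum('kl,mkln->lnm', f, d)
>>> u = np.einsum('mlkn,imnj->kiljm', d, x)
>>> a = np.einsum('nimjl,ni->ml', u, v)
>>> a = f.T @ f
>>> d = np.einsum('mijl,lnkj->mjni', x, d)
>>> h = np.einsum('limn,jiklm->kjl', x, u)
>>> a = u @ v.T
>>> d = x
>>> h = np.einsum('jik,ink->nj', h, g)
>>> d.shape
(37, 37, 37, 37)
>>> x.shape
(37, 37, 37, 37)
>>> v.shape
(5, 37)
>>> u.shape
(5, 37, 7, 37, 37)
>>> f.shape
(7, 5)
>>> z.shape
(7, 5)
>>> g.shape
(5, 37, 37)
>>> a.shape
(5, 37, 7, 37, 5)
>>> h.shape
(37, 7)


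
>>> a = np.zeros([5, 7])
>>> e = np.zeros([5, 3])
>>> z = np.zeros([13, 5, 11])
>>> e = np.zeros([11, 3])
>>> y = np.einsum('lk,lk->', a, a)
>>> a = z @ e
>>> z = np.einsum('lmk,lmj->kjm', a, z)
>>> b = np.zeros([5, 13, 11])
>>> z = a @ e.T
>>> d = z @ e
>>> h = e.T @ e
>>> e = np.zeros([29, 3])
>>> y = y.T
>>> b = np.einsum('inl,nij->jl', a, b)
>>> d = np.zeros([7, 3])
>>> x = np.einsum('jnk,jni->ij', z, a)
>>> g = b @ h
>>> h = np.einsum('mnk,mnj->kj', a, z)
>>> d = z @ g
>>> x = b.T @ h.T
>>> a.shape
(13, 5, 3)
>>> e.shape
(29, 3)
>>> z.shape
(13, 5, 11)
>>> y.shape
()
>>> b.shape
(11, 3)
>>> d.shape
(13, 5, 3)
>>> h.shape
(3, 11)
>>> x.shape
(3, 3)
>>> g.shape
(11, 3)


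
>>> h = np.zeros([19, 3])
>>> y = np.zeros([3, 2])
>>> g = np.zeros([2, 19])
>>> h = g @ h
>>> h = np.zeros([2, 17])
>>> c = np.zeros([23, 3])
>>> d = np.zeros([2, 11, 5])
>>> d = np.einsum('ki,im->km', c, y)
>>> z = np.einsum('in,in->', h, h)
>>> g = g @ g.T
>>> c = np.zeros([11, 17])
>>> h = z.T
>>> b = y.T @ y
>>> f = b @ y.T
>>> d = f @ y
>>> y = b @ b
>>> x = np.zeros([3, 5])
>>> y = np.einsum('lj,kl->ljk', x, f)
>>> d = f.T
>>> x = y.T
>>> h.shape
()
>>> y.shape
(3, 5, 2)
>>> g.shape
(2, 2)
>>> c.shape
(11, 17)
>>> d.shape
(3, 2)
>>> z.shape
()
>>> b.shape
(2, 2)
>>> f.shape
(2, 3)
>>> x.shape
(2, 5, 3)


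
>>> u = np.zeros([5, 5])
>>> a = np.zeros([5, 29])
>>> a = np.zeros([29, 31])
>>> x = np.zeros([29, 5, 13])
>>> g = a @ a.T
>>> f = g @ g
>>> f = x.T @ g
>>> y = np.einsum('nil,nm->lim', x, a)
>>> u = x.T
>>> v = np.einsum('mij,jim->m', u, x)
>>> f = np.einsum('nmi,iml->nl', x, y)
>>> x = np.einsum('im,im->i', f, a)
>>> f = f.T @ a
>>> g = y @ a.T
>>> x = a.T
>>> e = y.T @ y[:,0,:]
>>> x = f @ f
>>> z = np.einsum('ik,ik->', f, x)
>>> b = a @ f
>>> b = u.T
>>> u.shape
(13, 5, 29)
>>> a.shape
(29, 31)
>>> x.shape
(31, 31)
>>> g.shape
(13, 5, 29)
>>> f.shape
(31, 31)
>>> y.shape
(13, 5, 31)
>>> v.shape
(13,)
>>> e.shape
(31, 5, 31)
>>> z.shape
()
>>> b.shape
(29, 5, 13)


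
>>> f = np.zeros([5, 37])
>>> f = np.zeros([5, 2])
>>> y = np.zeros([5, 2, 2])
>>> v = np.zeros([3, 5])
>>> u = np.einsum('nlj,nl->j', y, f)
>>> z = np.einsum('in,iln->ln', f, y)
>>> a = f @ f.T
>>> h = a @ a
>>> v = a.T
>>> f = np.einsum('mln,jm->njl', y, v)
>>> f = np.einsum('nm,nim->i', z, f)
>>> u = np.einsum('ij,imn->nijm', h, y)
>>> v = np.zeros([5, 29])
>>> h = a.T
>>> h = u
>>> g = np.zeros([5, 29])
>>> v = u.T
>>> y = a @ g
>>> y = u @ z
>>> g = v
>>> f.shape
(5,)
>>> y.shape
(2, 5, 5, 2)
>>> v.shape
(2, 5, 5, 2)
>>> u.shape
(2, 5, 5, 2)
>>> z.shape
(2, 2)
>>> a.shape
(5, 5)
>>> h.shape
(2, 5, 5, 2)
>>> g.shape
(2, 5, 5, 2)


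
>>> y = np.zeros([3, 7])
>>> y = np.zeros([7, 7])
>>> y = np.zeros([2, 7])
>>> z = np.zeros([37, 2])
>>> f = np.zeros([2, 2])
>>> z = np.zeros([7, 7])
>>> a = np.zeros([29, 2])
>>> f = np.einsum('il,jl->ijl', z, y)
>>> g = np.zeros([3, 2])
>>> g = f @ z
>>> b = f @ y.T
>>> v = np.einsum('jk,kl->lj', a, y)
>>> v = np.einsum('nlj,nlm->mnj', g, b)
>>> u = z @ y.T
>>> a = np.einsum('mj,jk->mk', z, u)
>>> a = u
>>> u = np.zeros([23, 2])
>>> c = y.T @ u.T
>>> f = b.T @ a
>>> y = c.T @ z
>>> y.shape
(23, 7)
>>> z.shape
(7, 7)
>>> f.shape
(2, 2, 2)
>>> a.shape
(7, 2)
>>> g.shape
(7, 2, 7)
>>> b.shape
(7, 2, 2)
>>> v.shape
(2, 7, 7)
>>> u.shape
(23, 2)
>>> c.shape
(7, 23)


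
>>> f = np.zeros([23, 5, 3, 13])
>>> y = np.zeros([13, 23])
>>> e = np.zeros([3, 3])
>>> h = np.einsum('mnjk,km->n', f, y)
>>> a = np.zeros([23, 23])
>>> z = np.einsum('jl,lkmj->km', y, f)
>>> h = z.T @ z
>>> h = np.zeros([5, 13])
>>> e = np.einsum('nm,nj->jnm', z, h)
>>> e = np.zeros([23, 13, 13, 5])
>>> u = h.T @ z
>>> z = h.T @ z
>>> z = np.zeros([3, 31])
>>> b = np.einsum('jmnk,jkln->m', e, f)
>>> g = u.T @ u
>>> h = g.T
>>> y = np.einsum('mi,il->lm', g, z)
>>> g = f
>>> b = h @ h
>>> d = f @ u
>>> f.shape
(23, 5, 3, 13)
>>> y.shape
(31, 3)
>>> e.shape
(23, 13, 13, 5)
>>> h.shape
(3, 3)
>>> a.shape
(23, 23)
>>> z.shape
(3, 31)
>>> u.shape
(13, 3)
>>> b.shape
(3, 3)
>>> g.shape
(23, 5, 3, 13)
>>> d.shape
(23, 5, 3, 3)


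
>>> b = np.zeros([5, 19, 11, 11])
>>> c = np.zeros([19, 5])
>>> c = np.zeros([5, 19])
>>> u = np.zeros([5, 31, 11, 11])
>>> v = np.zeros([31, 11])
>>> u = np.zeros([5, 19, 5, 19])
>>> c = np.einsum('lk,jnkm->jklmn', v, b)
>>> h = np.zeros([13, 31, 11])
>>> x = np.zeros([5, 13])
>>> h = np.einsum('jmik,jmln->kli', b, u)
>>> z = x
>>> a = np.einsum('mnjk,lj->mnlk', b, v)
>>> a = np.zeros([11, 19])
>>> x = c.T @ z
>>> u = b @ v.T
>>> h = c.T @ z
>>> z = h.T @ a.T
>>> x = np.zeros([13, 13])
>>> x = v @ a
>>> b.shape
(5, 19, 11, 11)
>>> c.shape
(5, 11, 31, 11, 19)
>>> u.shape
(5, 19, 11, 31)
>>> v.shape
(31, 11)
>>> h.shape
(19, 11, 31, 11, 13)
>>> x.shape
(31, 19)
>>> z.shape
(13, 11, 31, 11, 11)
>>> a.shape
(11, 19)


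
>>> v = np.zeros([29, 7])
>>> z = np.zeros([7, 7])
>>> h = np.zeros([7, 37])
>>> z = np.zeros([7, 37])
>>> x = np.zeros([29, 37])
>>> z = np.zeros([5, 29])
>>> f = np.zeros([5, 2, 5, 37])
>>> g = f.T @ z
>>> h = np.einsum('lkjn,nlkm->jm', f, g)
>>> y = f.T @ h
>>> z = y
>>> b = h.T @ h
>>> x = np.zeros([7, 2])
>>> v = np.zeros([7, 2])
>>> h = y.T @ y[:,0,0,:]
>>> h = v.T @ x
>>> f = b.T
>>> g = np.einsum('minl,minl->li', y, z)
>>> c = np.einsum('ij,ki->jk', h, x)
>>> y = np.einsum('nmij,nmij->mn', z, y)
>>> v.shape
(7, 2)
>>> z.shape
(37, 5, 2, 29)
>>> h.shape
(2, 2)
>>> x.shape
(7, 2)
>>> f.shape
(29, 29)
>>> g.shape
(29, 5)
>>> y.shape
(5, 37)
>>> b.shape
(29, 29)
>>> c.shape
(2, 7)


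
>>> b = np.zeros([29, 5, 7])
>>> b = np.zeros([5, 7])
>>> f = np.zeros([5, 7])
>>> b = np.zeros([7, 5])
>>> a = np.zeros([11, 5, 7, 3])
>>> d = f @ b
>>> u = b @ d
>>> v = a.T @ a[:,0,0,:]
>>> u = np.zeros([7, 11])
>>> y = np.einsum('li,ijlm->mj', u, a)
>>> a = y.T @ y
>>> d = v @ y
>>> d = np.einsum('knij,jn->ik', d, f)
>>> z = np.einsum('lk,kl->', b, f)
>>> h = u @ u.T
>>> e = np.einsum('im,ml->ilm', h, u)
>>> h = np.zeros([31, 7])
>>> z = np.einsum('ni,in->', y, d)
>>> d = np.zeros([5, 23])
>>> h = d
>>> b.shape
(7, 5)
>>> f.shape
(5, 7)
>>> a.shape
(5, 5)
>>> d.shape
(5, 23)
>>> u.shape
(7, 11)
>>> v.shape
(3, 7, 5, 3)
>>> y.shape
(3, 5)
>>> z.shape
()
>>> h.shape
(5, 23)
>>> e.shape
(7, 11, 7)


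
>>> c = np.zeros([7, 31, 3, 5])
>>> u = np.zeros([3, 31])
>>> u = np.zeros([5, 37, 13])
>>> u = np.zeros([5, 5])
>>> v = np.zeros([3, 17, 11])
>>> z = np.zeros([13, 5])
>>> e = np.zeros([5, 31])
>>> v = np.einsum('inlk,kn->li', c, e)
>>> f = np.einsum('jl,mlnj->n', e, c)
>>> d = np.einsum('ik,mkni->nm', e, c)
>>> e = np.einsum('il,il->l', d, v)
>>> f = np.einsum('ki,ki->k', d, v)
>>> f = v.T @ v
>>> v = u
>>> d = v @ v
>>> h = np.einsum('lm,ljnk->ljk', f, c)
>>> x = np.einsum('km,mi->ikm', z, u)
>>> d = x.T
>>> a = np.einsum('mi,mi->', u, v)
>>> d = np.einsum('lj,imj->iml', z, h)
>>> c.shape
(7, 31, 3, 5)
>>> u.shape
(5, 5)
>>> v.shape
(5, 5)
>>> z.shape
(13, 5)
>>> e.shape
(7,)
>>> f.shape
(7, 7)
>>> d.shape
(7, 31, 13)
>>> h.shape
(7, 31, 5)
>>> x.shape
(5, 13, 5)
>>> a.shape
()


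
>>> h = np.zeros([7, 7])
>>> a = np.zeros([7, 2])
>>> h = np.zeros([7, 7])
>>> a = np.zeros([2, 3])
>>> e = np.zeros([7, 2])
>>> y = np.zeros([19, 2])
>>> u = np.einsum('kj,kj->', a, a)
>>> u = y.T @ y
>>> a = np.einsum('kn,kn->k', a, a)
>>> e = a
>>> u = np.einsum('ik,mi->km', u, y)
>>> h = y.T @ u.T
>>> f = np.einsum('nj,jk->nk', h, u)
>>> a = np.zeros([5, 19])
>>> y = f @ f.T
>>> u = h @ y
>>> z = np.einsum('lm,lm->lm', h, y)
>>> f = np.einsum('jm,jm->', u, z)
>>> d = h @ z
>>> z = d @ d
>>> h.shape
(2, 2)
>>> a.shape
(5, 19)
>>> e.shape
(2,)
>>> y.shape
(2, 2)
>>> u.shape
(2, 2)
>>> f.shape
()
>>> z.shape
(2, 2)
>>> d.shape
(2, 2)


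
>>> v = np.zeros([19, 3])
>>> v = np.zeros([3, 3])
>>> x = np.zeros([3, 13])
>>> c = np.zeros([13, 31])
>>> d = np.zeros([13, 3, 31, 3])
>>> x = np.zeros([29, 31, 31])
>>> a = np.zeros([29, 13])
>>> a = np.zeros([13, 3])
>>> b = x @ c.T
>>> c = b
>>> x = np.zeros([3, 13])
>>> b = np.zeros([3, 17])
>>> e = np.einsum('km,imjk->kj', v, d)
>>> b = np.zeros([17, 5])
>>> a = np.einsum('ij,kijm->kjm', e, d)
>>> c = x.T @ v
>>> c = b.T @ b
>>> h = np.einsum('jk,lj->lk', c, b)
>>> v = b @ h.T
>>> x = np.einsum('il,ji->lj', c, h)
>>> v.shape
(17, 17)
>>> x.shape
(5, 17)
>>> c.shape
(5, 5)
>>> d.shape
(13, 3, 31, 3)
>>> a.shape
(13, 31, 3)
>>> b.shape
(17, 5)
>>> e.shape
(3, 31)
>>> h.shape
(17, 5)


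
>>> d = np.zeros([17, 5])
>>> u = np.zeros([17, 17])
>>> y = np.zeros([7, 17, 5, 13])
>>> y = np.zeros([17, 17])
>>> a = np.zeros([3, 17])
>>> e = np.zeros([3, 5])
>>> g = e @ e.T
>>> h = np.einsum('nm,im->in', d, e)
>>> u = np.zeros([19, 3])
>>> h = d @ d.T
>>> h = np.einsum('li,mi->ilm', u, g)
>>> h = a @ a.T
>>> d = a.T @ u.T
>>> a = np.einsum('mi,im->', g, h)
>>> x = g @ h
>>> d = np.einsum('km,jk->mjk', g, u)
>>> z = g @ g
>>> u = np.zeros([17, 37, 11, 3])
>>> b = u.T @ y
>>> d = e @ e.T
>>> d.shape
(3, 3)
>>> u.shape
(17, 37, 11, 3)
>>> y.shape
(17, 17)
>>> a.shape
()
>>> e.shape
(3, 5)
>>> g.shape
(3, 3)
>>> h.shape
(3, 3)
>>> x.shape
(3, 3)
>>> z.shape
(3, 3)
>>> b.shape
(3, 11, 37, 17)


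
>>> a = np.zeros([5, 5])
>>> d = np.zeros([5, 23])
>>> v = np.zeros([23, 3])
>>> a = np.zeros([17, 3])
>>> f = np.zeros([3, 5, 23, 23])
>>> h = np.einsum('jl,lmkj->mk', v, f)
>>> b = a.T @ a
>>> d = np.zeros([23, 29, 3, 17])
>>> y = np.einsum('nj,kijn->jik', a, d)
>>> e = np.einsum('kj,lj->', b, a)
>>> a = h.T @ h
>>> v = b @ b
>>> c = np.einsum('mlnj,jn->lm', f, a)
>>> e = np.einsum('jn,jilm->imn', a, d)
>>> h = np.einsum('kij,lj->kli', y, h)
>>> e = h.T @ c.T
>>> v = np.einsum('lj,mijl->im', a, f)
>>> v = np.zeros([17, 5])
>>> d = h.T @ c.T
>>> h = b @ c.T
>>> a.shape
(23, 23)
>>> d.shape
(29, 5, 5)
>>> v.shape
(17, 5)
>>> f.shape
(3, 5, 23, 23)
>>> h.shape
(3, 5)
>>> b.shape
(3, 3)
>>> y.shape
(3, 29, 23)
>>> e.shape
(29, 5, 5)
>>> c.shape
(5, 3)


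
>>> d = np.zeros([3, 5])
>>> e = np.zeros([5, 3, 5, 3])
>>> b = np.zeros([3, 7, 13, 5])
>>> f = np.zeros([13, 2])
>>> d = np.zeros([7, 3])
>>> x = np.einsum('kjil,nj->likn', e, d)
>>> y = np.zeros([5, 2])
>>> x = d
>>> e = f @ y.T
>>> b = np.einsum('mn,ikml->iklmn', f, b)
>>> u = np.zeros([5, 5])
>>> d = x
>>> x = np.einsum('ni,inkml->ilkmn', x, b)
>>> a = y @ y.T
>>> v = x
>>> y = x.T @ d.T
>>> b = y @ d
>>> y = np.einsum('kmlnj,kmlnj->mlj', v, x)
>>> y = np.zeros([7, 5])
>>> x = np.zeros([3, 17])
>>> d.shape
(7, 3)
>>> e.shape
(13, 5)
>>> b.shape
(7, 13, 5, 2, 3)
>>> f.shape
(13, 2)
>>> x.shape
(3, 17)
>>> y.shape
(7, 5)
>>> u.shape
(5, 5)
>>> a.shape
(5, 5)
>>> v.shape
(3, 2, 5, 13, 7)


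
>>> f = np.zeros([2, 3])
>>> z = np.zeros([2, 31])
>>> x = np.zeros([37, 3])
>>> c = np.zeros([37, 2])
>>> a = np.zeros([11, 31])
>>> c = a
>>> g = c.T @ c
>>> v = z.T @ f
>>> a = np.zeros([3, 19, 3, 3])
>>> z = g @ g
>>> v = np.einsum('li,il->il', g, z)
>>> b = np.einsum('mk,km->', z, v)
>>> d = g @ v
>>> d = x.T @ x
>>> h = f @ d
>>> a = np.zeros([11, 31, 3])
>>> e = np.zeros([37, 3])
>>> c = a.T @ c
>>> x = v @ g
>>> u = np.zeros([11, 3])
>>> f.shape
(2, 3)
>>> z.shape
(31, 31)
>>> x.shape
(31, 31)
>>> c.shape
(3, 31, 31)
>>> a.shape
(11, 31, 3)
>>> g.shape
(31, 31)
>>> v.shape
(31, 31)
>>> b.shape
()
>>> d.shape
(3, 3)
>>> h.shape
(2, 3)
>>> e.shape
(37, 3)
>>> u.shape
(11, 3)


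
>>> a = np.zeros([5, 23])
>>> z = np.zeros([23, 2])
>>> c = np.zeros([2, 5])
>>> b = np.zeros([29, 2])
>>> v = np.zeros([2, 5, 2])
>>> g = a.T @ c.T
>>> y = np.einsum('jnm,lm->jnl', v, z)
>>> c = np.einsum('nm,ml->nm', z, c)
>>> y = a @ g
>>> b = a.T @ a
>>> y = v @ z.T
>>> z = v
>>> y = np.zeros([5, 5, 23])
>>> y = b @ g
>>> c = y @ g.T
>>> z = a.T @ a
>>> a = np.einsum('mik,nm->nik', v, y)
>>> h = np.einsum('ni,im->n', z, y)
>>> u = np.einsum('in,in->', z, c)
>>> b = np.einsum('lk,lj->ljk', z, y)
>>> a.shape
(23, 5, 2)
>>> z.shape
(23, 23)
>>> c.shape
(23, 23)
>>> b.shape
(23, 2, 23)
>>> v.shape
(2, 5, 2)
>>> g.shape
(23, 2)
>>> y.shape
(23, 2)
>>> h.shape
(23,)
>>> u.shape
()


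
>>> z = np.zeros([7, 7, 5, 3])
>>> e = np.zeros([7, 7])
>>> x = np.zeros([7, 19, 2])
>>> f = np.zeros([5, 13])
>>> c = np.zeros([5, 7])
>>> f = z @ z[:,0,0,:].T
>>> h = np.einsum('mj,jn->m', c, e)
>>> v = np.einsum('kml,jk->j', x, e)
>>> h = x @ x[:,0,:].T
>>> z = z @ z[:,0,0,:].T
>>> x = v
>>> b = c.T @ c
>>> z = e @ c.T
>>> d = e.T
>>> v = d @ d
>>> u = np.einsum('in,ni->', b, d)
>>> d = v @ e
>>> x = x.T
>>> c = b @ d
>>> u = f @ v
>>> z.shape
(7, 5)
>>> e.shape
(7, 7)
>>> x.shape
(7,)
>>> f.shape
(7, 7, 5, 7)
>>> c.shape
(7, 7)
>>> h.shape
(7, 19, 7)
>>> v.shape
(7, 7)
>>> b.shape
(7, 7)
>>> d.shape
(7, 7)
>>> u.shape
(7, 7, 5, 7)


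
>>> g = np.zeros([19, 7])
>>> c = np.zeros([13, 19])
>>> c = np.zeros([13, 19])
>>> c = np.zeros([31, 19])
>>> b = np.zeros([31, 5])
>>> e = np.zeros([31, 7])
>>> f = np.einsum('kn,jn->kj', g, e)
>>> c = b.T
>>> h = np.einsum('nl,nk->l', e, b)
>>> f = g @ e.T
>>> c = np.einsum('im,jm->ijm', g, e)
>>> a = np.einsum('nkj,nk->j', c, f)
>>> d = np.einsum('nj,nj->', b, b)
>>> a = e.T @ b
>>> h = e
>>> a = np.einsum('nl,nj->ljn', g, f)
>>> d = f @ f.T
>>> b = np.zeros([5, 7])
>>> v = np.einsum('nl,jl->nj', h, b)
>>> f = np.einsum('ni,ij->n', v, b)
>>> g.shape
(19, 7)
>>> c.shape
(19, 31, 7)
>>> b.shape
(5, 7)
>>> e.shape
(31, 7)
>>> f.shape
(31,)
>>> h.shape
(31, 7)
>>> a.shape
(7, 31, 19)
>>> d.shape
(19, 19)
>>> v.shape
(31, 5)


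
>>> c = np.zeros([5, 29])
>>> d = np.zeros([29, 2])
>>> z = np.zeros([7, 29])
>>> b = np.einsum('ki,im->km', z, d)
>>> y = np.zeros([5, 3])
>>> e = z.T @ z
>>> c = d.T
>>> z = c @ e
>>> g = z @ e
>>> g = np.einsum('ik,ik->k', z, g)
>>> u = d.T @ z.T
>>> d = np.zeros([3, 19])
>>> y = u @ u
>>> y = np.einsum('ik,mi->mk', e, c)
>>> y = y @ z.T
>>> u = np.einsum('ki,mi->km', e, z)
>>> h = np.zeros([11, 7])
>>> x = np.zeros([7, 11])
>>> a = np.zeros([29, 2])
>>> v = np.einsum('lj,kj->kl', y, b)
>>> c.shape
(2, 29)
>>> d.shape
(3, 19)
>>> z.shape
(2, 29)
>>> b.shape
(7, 2)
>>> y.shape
(2, 2)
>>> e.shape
(29, 29)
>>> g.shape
(29,)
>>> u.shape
(29, 2)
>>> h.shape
(11, 7)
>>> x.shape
(7, 11)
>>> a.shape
(29, 2)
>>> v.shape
(7, 2)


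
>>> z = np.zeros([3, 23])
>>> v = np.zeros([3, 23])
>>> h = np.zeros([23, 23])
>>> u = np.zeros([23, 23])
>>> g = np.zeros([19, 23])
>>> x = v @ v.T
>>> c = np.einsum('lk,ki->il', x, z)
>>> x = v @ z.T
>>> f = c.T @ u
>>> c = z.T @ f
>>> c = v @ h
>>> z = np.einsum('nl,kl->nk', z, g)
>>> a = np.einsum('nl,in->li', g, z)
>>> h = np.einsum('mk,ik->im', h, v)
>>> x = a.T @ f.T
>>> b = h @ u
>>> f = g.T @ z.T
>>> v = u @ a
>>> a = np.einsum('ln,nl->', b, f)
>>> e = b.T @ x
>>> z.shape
(3, 19)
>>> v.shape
(23, 3)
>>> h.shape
(3, 23)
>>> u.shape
(23, 23)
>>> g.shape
(19, 23)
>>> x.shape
(3, 3)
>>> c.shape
(3, 23)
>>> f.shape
(23, 3)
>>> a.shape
()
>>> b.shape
(3, 23)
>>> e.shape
(23, 3)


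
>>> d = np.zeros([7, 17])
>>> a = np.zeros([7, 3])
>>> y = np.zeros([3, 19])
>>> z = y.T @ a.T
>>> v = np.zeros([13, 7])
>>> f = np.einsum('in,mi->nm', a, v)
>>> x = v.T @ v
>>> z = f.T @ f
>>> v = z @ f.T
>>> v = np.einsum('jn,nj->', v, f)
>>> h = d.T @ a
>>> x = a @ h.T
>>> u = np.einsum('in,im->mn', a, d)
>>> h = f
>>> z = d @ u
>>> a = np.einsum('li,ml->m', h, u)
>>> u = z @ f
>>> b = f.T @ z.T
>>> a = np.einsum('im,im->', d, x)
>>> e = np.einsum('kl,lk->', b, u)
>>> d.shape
(7, 17)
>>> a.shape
()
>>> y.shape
(3, 19)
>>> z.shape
(7, 3)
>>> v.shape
()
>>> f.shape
(3, 13)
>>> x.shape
(7, 17)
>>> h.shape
(3, 13)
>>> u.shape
(7, 13)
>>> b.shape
(13, 7)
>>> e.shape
()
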